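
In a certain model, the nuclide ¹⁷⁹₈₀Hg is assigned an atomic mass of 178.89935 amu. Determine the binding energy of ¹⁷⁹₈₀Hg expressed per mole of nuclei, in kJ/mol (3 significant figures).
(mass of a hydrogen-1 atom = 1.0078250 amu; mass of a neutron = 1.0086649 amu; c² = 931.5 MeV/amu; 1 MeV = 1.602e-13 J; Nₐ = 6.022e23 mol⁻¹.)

1.42e+11 kJ/mol

Total constituent mass: 80 × 1.0078250 + 99 × 1.0086649 = 180.4838251 amu
Δm = 180.4838251 − 178.89935 = 1.5844751 amu
Binding energy = Δm·c² = 1.5844751 × 931.5 MeV/amu = 1475.94 MeV
Per nucleus in joules: 1475.94 MeV × 1.602e-13 J/MeV = 2.3645e-10 J
Per mole: 2.3645e-10 J × 6.022e23 mol⁻¹ = 1.4239e+14 J/mol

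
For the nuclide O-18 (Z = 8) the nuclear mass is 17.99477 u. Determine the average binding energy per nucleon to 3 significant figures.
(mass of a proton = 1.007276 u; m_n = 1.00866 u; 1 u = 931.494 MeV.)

7.76 MeV/nucleon

With 8 protons and 10 neutrons (A = 18):
Total constituent mass: 8 × 1.007276 + 10 × 1.00866 = 18.144808 u
Mass defect Δm = 18.144808 − 17.99477 = 0.150038 u
Binding energy = Δm·c² = 0.150038 × 931.494 MeV/u = 139.759 MeV
Dividing by A = 18 gives 7.764 MeV per nucleon.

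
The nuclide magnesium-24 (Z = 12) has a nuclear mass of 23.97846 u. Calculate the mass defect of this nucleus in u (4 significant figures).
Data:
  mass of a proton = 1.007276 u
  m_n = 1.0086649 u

0.2128 u

With 12 protons and 12 neutrons (A = 24):
Σm = 12·m_p + 12·m_n = 12.087312 + 12.1039788 = 24.1912908 u
Δm = 24.1912908 − 23.97846 = 0.2128308 u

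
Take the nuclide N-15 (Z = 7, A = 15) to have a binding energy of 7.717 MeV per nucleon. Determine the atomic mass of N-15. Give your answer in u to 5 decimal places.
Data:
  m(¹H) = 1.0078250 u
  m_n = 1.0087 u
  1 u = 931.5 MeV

Total binding energy = 15 × 7.717 = 115.755 MeV
Mass defect = 115.755 MeV / (931.5 MeV/u) = 0.1242673 u
Constituent mass = 7(1.0078250) + 8(1.0087) = 15.1243750 u
Atomic mass = 15.1243750 − 0.1242673 = 15.0001077 u ≈ 15.00011 u (to 5 decimal places)

15.00011 u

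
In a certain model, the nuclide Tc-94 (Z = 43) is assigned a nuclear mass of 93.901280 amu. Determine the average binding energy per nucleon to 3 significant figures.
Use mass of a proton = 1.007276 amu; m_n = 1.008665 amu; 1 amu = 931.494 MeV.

With 43 protons and 51 neutrons (A = 94):
Mass of separated nucleons = 43(1.007276) + 51(1.008665) = 43.312868 + 51.441915 = 94.754783 amu
Mass defect Δm = 94.754783 − 93.901280 = 0.853503 amu
E_B = 0.853503 × 931.494 = 795.033 MeV
BE/A = 795.033 MeV / 94 = 8.458 MeV/nucleon

8.46 MeV/nucleon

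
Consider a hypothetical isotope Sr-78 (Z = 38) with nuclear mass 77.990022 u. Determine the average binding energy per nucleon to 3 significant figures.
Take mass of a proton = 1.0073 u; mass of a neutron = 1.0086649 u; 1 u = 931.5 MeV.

7.57 MeV/nucleon

Z = 38, so N = A − Z = 78 − 38 = 40.
Σm = 38·m_p + 40·m_n = 38.2774 + 40.3465960 = 78.6239960 u
The mass defect is 78.6239960 − 77.990022 = 0.6339740 u.
Binding energy = Δm·c² = 0.6339740 × 931.5 MeV/u = 590.547 MeV
BE/A = 590.547 MeV / 78 = 7.571 MeV/nucleon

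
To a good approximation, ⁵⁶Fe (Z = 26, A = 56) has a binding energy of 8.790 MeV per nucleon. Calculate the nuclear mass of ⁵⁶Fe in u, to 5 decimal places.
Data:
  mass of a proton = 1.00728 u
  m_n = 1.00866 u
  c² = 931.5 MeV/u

55.92064 u

Total binding energy = 56 × 8.790 = 492.240 MeV
Mass defect = 492.240 MeV / (931.5 MeV/u) = 0.5284380 u
Constituent mass = 26(1.00728) + 30(1.00866) = 56.44908 u
Nuclear mass = 56.44908 − 0.5284380 = 55.9206420 u ≈ 55.92064 u (to 5 decimal places)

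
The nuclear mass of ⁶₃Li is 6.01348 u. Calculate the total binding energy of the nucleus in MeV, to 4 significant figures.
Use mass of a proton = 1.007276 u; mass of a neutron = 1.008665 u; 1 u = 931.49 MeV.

31.99 MeV

Σm = 3·m_p + 3·m_n = 3.021828 + 3.025995 = 6.047823 u
Δm = 6.047823 − 6.01348 = 0.034343 u
Binding energy = Δm·c² = 0.034343 × 931.49 MeV/u = 31.9902 MeV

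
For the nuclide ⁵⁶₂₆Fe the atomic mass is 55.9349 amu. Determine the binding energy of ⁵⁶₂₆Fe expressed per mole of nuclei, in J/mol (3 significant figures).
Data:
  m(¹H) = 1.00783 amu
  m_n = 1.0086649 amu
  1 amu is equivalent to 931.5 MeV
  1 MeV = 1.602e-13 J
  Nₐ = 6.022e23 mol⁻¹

4.75e+13 J/mol

Z = 26, so N = A − Z = 56 − 26 = 30.
Mass of separated nucleons = 26(1.00783) + 30(1.0086649) = 26.20358 + 30.2599470 = 56.4635270 amu
The mass defect is 56.4635270 − 55.9349 = 0.5286270 amu.
Binding energy = Δm·c² = 0.5286270 × 931.5 MeV/amu = 492.416 MeV
Per nucleus in joules: 492.416 MeV × 1.602e-13 J/MeV = 7.8885e-11 J
Per mole: 7.8885e-11 J × 6.022e23 mol⁻¹ = 4.7505e+13 J/mol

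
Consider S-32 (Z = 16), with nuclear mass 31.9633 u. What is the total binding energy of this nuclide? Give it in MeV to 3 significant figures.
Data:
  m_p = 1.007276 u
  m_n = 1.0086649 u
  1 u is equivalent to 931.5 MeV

Z = 16, so N = A − Z = 32 − 16 = 16.
Total constituent mass: 16 × 1.007276 + 16 × 1.0086649 = 32.2550544 u
Δm = 32.2550544 − 31.9633 = 0.2917544 u
E_B = 0.2917544 × 931.5 = 271.769 MeV

272 MeV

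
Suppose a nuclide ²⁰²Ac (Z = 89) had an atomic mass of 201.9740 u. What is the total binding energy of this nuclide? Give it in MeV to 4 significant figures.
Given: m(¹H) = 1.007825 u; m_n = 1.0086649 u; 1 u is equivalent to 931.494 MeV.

The nucleus contains 89 protons and 202 − 89 = 113 neutrons.
Mass of separated nucleons = 89(1.007825) + 113(1.0086649) = 89.696425 + 113.9791337 = 203.6755587 u
The mass defect is 203.6755587 − 201.9740 = 1.7015587 u.
Binding energy = Δm·c² = 1.7015587 × 931.494 MeV/u = 1584.99 MeV

1585 MeV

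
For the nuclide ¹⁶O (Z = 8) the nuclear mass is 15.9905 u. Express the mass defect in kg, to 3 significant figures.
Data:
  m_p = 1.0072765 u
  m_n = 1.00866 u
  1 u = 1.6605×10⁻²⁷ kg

2.27e-28 kg

Z = 8, so N = A − Z = 16 − 8 = 8.
Total constituent mass: 8 × 1.0072765 + 8 × 1.00866 = 16.1274920 u
Δm = 16.1274920 − 15.9905 = 0.1369920 u
In SI units: 0.1369920 u × 1.6605×10⁻²⁷ kg/u = 2.2748e-28 kg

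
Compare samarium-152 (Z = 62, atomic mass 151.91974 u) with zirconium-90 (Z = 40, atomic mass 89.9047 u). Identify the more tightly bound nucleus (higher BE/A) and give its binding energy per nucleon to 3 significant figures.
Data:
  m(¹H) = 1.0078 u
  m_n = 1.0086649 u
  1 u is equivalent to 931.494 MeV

zirconium-90; 8.70 MeV/nucleon

samarium-152: Σm = 62(1.0078) + 90(1.0086649) = 153.2634410 u; Δm = 1.3437010 u; E_B = 1251.65 MeV; E_B/A = 8.2345 MeV
zirconium-90: Σm = 40(1.0078) + 50(1.0086649) = 90.7452450 u; Δm = 0.8405450 u; E_B = 782.96 MeV; E_B/A = 8.700 MeV
zirconium-90 has the higher binding energy per nucleon, so it is the more tightly bound nucleus.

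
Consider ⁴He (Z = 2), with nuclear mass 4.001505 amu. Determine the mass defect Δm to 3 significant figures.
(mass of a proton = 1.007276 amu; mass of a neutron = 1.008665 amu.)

Z = 2, so N = A − Z = 4 − 2 = 2.
Mass of separated nucleons = 2(1.007276) + 2(1.008665) = 2.014552 + 2.017330 = 4.031882 amu
Mass defect Δm = 4.031882 − 4.001505 = 0.030377 amu

0.0304 amu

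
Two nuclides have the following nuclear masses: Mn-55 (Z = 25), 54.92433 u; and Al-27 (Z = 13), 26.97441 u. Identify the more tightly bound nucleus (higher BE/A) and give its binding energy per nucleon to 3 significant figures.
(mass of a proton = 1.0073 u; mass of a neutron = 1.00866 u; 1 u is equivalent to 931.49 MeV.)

Mn-55: Σm = 25(1.0073) + 30(1.00866) = 55.44230 u; Δm = 0.51797 u; E_B = 482.48 MeV; E_B/A = 8.772 MeV
Al-27: Σm = 13(1.0073) + 14(1.00866) = 27.21614 u; Δm = 0.24173 u; E_B = 225.17 MeV; E_B/A = 8.340 MeV
Mn-55 has the higher binding energy per nucleon, so it is the more tightly bound nucleus.

Mn-55; 8.77 MeV/nucleon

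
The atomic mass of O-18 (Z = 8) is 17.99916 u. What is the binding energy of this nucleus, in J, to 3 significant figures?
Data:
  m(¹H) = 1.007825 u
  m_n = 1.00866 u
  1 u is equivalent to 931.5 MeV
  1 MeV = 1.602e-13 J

Z = 8, so N = A − Z = 18 − 8 = 10.
Σm = 8·m(¹H) + 10·m_n = 8.062600 + 10.08660 = 18.149200 u
The mass defect is 18.149200 − 17.99916 = 0.150040 u.
Binding energy = Δm·c² = 0.150040 × 931.5 MeV/u = 139.762 MeV
In joules: 139.762 MeV × 1.602e-13 J/MeV = 2.2390e-11 J

2.24e-11 J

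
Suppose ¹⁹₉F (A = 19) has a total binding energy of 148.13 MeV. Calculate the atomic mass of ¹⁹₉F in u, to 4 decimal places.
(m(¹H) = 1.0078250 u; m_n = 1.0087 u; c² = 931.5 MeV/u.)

Mass defect = 148.13 MeV / (931.5 MeV/u) = 0.159023 u
Constituent mass = 9(1.0078250) + 10(1.0087) = 19.1574250 u
Atomic mass = 19.1574250 − 0.159023 = 18.9984020 u ≈ 18.9984 u (to 4 decimal places)

18.9984 u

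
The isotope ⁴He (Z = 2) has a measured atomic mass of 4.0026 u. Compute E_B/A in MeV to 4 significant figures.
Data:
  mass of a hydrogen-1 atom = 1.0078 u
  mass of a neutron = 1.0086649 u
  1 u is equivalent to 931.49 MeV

7.063 MeV/nucleon

Total constituent mass: 2 × 1.0078 + 2 × 1.0086649 = 4.0329298 u
Mass defect Δm = 4.0329298 − 4.0026 = 0.0303298 u
Converting to energy: 0.0303298 u × 931.49 MeV/u = 28.2519 MeV
Dividing by A = 4 gives 7.063 MeV per nucleon.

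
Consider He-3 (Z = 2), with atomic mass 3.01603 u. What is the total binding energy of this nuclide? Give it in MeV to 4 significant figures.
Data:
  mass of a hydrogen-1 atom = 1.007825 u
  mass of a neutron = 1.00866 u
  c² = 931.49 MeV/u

7.713 MeV

With 2 protons and 1 neutrons (A = 3):
Σm = 2·m(¹H) + 1·m_n = 2.015650 + 1.00866 = 3.024310 u
Mass defect Δm = 3.024310 − 3.01603 = 0.008280 u
Converting to energy: 0.008280 u × 931.49 MeV/u = 7.71274 MeV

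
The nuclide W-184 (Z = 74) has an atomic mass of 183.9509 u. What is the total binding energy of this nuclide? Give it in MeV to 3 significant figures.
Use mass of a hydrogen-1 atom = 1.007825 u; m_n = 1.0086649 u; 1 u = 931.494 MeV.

1470 MeV

With 74 protons and 110 neutrons (A = 184):
Σm = 74·m(¹H) + 110·m_n = 74.579050 + 110.9531390 = 185.5321890 u
Mass defect Δm = 185.5321890 − 183.9509 = 1.5812890 u
Binding energy = Δm·c² = 1.5812890 × 931.494 MeV/u = 1472.96 MeV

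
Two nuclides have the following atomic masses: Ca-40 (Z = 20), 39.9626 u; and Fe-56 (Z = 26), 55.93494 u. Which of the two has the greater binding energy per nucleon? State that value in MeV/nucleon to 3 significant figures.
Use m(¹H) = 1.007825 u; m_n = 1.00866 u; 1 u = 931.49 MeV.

Ca-40: Σm = 20(1.007825) + 20(1.00866) = 40.329700 u; Δm = 0.367100 u; E_B = 341.95 MeV; E_B/A = 8.549 MeV
Fe-56: Σm = 26(1.007825) + 30(1.00866) = 56.463250 u; Δm = 0.528310 u; E_B = 492.12 MeV; E_B/A = 8.788 MeV
Fe-56 has the higher binding energy per nucleon, so it is the more tightly bound nucleus.

Fe-56; 8.79 MeV/nucleon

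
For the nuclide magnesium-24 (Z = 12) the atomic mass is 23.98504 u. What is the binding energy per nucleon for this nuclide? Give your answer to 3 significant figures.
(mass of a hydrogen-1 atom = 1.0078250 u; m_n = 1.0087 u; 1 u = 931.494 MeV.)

8.28 MeV/nucleon

The nucleus contains 12 protons and 24 − 12 = 12 neutrons.
Total constituent mass: 12 × 1.0078250 + 12 × 1.0087 = 24.1983000 u
Mass defect Δm = 24.1983000 − 23.98504 = 0.2132600 u
E_B = 0.2132600 × 931.494 = 198.650 MeV
BE/A = 198.650 MeV / 24 = 8.277 MeV/nucleon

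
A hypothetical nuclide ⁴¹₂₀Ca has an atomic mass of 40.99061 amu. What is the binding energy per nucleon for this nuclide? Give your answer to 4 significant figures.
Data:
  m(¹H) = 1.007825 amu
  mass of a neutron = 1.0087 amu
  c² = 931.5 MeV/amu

7.920 MeV/nucleon

The nucleus contains 20 protons and 41 − 20 = 21 neutrons.
Σm = 20·m(¹H) + 21·m_n = 20.156500 + 21.1827 = 41.339200 amu
The mass defect is 41.339200 − 40.99061 = 0.348590 amu.
Converting to energy: 0.348590 amu × 931.5 MeV/amu = 324.712 MeV
Dividing by A = 41 gives 7.920 MeV per nucleon.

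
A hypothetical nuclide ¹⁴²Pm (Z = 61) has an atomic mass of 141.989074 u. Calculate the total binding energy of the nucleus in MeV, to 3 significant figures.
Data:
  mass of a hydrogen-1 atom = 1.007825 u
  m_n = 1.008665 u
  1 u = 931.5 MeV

1110 MeV

Σm = 61·m(¹H) + 81·m_n = 61.477325 + 81.701865 = 143.179190 u
Mass defect Δm = 143.179190 − 141.989074 = 1.190116 u
Binding energy = Δm·c² = 1.190116 × 931.5 MeV/u = 1108.59 MeV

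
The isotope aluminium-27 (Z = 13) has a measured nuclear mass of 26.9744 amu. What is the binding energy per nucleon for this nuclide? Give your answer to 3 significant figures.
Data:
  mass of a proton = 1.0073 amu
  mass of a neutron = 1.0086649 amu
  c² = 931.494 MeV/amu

Σm = 13·m_p + 14·m_n = 13.0949 + 14.1213086 = 27.2162086 amu
Δm = 27.2162086 − 26.9744 = 0.2418086 amu
E_B = 0.2418086 × 931.494 = 225.243 MeV
BE/A = 225.243 MeV / 27 = 8.342 MeV/nucleon

8.34 MeV/nucleon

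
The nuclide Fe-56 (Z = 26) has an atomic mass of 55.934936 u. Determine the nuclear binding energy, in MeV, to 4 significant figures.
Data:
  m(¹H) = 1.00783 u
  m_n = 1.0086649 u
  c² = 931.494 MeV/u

492.4 MeV

Mass of separated nucleons = 26(1.00783) + 30(1.0086649) = 26.20358 + 30.2599470 = 56.4635270 u
Δm = 56.4635270 − 55.934936 = 0.5285910 u
E_B = 0.5285910 × 931.494 = 492.379 MeV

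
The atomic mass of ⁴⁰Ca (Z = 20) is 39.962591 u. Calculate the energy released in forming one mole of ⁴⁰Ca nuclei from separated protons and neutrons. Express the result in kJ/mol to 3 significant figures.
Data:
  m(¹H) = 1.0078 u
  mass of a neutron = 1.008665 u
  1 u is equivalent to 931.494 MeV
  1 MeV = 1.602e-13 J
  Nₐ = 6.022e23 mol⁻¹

3.30e+10 kJ/mol

Σm = 20·m(¹H) + 20·m_n = 20.1560 + 20.173300 = 40.329300 u
Mass defect Δm = 40.329300 − 39.962591 = 0.366709 u
Converting to energy: 0.366709 u × 931.494 MeV/u = 341.587 MeV
Per nucleus in joules: 341.587 MeV × 1.602e-13 J/MeV = 5.4722e-11 J
Per mole: 5.4722e-11 J × 6.022e23 mol⁻¹ = 3.2954e+13 J/mol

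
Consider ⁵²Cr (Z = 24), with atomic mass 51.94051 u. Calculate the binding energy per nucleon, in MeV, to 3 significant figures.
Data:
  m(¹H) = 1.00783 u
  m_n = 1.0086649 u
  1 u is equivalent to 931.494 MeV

The nucleus contains 24 protons and 52 − 24 = 28 neutrons.
Total constituent mass: 24 × 1.00783 + 28 × 1.0086649 = 52.4305372 u
Δm = 52.4305372 − 51.94051 = 0.4900272 u
Binding energy = Δm·c² = 0.4900272 × 931.494 MeV/u = 456.457 MeV
BE/A = 456.457 MeV / 52 = 8.778 MeV/nucleon

8.78 MeV/nucleon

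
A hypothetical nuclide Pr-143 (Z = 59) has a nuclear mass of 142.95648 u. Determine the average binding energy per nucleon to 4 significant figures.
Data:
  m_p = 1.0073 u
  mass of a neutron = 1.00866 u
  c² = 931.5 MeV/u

The nucleus contains 59 protons and 143 − 59 = 84 neutrons.
Total constituent mass: 59 × 1.0073 + 84 × 1.00866 = 144.15814 u
Mass defect Δm = 144.15814 − 142.95648 = 1.20166 u
Binding energy = Δm·c² = 1.20166 × 931.5 MeV/u = 1119.35 MeV
Per nucleon: 1119.35 / 143 = 7.828 MeV

7.828 MeV/nucleon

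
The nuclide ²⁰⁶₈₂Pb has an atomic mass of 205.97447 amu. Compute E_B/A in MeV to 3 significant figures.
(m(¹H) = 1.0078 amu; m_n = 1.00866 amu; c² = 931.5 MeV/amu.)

The nucleus contains 82 protons and 206 − 82 = 124 neutrons.
Total constituent mass: 82 × 1.0078 + 124 × 1.00866 = 207.71344 amu
Δm = 207.71344 − 205.97447 = 1.73897 amu
Binding energy = Δm·c² = 1.73897 × 931.5 MeV/amu = 1619.85 MeV
Per nucleon: 1619.85 / 206 = 7.863 MeV

7.86 MeV/nucleon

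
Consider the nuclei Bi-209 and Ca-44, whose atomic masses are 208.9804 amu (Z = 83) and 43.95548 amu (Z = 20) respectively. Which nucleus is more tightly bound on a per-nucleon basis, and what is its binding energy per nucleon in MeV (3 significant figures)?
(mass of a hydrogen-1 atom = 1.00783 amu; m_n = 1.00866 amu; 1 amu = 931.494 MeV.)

Ca-44; 8.66 MeV/nucleon

Bi-209: Σm = 83(1.00783) + 126(1.00866) = 210.74105 amu; Δm = 1.76065 amu; E_B = 1640.0 MeV; E_B/A = 7.847 MeV
Ca-44: Σm = 20(1.00783) + 24(1.00866) = 44.36444 amu; Δm = 0.40896 amu; E_B = 380.94 MeV; E_B/A = 8.658 MeV
Ca-44 has the higher binding energy per nucleon, so it is the more tightly bound nucleus.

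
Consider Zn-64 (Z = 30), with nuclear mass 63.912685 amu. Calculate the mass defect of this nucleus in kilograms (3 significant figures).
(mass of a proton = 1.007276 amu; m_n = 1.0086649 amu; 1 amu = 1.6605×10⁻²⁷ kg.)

Total constituent mass: 30 × 1.007276 + 34 × 1.0086649 = 64.5128866 amu
The mass defect is 64.5128866 − 63.912685 = 0.6002016 amu.
In SI units: 0.6002016 amu × 1.6605×10⁻²⁷ kg/amu = 9.9663e-28 kg

9.97e-28 kg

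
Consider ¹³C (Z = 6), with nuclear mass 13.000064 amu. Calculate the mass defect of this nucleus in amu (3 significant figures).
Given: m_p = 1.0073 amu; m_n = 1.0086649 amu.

Total constituent mass: 6 × 1.0073 + 7 × 1.0086649 = 13.1044543 amu
The mass defect is 13.1044543 − 13.000064 = 0.1043903 amu.

0.104 amu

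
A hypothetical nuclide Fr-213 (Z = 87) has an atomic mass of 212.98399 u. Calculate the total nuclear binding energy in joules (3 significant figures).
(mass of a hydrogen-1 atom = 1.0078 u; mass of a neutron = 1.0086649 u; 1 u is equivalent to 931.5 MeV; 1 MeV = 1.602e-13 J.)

2.67e-10 J

The nucleus contains 87 protons and 213 − 87 = 126 neutrons.
Σm = 87·m(¹H) + 126·m_n = 87.6786 + 127.0917774 = 214.7703774 u
Δm = 214.7703774 − 212.98399 = 1.7863874 u
E_B = 1.7863874 × 931.5 = 1664.02 MeV
In joules: 1664.02 MeV × 1.602e-13 J/MeV = 2.6658e-10 J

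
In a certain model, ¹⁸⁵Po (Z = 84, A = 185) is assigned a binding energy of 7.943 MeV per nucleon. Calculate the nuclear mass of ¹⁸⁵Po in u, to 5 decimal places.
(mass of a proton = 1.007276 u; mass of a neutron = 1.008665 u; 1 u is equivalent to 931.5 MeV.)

Total binding energy = 185 × 7.943 = 1469.455 MeV
Mass defect = 1469.455 MeV / (931.5 MeV/u) = 1.5775148 u
Constituent mass = 84(1.007276) + 101(1.008665) = 186.486349 u
Nuclear mass = 186.486349 − 1.5775148 = 184.9088342 u ≈ 184.90883 u (to 5 decimal places)

184.90883 u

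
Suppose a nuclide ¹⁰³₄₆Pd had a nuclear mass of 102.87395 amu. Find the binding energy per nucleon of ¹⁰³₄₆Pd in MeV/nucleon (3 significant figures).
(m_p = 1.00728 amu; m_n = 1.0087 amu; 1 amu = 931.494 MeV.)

8.65 MeV/nucleon

Total constituent mass: 46 × 1.00728 + 57 × 1.0087 = 103.83078 amu
Δm = 103.83078 − 102.87395 = 0.95683 amu
E_B = 0.95683 × 931.494 = 891.281 MeV
Dividing by A = 103 gives 8.653 MeV per nucleon.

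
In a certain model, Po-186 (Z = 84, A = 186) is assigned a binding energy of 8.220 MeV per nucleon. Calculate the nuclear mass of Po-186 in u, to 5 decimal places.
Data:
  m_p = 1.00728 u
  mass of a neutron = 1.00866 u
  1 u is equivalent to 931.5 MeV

185.85349 u

Total binding energy = 186 × 8.220 = 1528.920 MeV
Mass defect = 1528.920 MeV / (931.5 MeV/u) = 1.6413527 u
Constituent mass = 84(1.00728) + 102(1.00866) = 187.49484 u
Nuclear mass = 187.49484 − 1.6413527 = 185.8534873 u ≈ 185.85349 u (to 5 decimal places)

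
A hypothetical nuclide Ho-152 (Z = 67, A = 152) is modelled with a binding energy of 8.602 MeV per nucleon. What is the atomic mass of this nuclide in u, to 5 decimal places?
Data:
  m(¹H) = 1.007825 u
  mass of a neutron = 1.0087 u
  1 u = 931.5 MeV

Total binding energy = 152 × 8.602 = 1307.504 MeV
Mass defect = 1307.504 MeV / (931.5 MeV/u) = 1.4036543 u
Constituent mass = 67(1.007825) + 85(1.0087) = 153.263775 u
Atomic mass = 153.263775 − 1.4036543 = 151.8601207 u ≈ 151.86012 u (to 5 decimal places)

151.86012 u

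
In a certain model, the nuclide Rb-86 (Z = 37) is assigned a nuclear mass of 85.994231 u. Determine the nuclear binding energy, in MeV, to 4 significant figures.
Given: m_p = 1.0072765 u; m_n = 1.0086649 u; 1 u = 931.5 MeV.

With 37 protons and 49 neutrons (A = 86):
Mass of separated nucleons = 37(1.0072765) + 49(1.0086649) = 37.2692305 + 49.4245801 = 86.6938106 u
Mass defect Δm = 86.6938106 − 85.994231 = 0.6995796 u
E_B = 0.6995796 × 931.5 = 651.658 MeV

651.7 MeV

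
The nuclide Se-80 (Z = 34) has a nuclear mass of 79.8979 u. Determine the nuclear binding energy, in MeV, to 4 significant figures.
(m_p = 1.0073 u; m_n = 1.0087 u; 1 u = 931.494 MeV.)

699.1 MeV

With 34 protons and 46 neutrons (A = 80):
Total constituent mass: 34 × 1.0073 + 46 × 1.0087 = 80.6484 u
Δm = 80.6484 − 79.8979 = 0.7505 u
Binding energy = Δm·c² = 0.7505 × 931.494 MeV/u = 699.086 MeV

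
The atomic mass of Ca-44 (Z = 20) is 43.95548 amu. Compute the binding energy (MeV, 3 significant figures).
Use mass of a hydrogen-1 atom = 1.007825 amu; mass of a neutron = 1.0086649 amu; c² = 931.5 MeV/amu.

Z = 20, so N = A − Z = 44 − 20 = 24.
Σm = 20·m(¹H) + 24·m_n = 20.156500 + 24.2079576 = 44.3644576 amu
The mass defect is 44.3644576 − 43.95548 = 0.4089776 amu.
Converting to energy: 0.4089776 amu × 931.5 MeV/amu = 380.963 MeV

381 MeV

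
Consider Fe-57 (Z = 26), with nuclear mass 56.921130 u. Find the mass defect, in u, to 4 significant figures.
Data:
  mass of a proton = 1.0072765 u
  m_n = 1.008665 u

Mass of separated nucleons = 26(1.0072765) + 31(1.008665) = 26.1891890 + 31.268615 = 57.4578040 u
Δm = 57.4578040 − 56.921130 = 0.5366740 u

0.5367 u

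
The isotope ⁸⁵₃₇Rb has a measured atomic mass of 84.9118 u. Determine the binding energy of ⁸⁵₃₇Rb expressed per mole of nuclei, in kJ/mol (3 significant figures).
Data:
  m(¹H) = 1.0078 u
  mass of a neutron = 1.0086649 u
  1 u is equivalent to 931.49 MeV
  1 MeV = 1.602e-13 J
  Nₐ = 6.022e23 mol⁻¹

Σm = 37·m(¹H) + 48·m_n = 37.2886 + 48.4159152 = 85.7045152 u
The mass defect is 85.7045152 − 84.9118 = 0.7927152 u.
Binding energy = Δm·c² = 0.7927152 × 931.49 MeV/u = 738.406 MeV
Per nucleus in joules: 738.406 MeV × 1.602e-13 J/MeV = 1.1829e-10 J
Per mole: 1.1829e-10 J × 6.022e23 mol⁻¹ = 7.1234e+13 J/mol

7.12e+10 kJ/mol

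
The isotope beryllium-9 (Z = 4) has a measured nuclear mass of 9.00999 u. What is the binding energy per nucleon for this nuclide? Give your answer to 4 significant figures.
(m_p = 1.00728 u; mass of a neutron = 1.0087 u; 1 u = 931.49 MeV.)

6.482 MeV/nucleon

Z = 4, so N = A − Z = 9 − 4 = 5.
Total constituent mass: 4 × 1.00728 + 5 × 1.0087 = 9.07262 u
The mass defect is 9.07262 − 9.00999 = 0.06263 u.
Binding energy = Δm·c² = 0.06263 × 931.49 MeV/u = 58.3392 MeV
BE/A = 58.3392 MeV / 9 = 6.482 MeV/nucleon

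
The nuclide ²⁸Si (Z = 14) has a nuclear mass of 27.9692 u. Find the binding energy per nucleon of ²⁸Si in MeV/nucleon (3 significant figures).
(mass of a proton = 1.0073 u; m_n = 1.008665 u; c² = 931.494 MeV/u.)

Mass of separated nucleons = 14(1.0073) + 14(1.008665) = 14.1022 + 14.121310 = 28.223510 u
Δm = 28.223510 − 27.9692 = 0.254310 u
Converting to energy: 0.254310 u × 931.494 MeV/u = 236.888 MeV
BE/A = 236.888 MeV / 28 = 8.460 MeV/nucleon

8.46 MeV/nucleon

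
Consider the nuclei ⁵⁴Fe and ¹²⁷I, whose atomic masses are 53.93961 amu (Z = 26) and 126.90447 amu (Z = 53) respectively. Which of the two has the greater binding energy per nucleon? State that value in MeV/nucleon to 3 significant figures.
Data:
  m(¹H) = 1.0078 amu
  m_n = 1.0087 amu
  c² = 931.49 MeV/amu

⁵⁴Fe; 8.74 MeV/nucleon

⁵⁴Fe: Σm = 26(1.0078) + 28(1.0087) = 54.4464 amu; Δm = 0.50679 amu; E_B = 472.07 MeV; E_B/A = 8.742 MeV
¹²⁷I: Σm = 53(1.0078) + 74(1.0087) = 128.0572 amu; Δm = 1.15273 amu; E_B = 1073.76 MeV; E_B/A = 8.4548 MeV
⁵⁴Fe has the higher binding energy per nucleon, so it is the more tightly bound nucleus.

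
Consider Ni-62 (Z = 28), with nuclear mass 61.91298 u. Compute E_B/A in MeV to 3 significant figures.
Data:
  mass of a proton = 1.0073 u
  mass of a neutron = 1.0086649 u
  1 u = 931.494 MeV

8.80 MeV/nucleon

The nucleus contains 28 protons and 62 − 28 = 34 neutrons.
Total constituent mass: 28 × 1.0073 + 34 × 1.0086649 = 62.4990066 u
Mass defect Δm = 62.4990066 − 61.91298 = 0.5860266 u
Binding energy = Δm·c² = 0.5860266 × 931.494 MeV/u = 545.880 MeV
BE/A = 545.880 MeV / 62 = 8.8045 MeV/nucleon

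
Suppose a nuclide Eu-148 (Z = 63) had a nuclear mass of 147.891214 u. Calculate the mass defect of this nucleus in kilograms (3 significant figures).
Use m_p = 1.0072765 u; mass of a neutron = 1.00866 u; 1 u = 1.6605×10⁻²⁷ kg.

The nucleus contains 63 protons and 148 − 63 = 85 neutrons.
Σm = 63·m_p + 85·m_n = 63.4584195 + 85.73610 = 149.1945195 u
Mass defect Δm = 149.1945195 − 147.891214 = 1.3033055 u
In SI units: 1.3033055 u × 1.6605×10⁻²⁷ kg/u = 2.1641e-27 kg

2.16e-27 kg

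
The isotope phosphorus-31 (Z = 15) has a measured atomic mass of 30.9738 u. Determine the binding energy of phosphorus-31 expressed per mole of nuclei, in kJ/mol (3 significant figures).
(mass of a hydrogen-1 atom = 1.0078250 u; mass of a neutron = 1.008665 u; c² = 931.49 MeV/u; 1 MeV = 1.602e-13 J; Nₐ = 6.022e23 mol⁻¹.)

Σm = 15·m(¹H) + 16·m_n = 15.1173750 + 16.138640 = 31.2560150 u
The mass defect is 31.2560150 − 30.9738 = 0.2822150 u.
E_B = 0.2822150 × 931.49 = 262.880 MeV
Per nucleus in joules: 262.880 MeV × 1.602e-13 J/MeV = 4.2113e-11 J
Per mole: 4.2113e-11 J × 6.022e23 mol⁻¹ = 2.5360e+13 J/mol

2.54e+10 kJ/mol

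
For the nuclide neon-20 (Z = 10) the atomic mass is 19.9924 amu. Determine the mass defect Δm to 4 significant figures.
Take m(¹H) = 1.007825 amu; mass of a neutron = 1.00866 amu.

Σm = 10·m(¹H) + 10·m_n = 10.078250 + 10.08660 = 20.164850 amu
The mass defect is 20.164850 − 19.9924 = 0.172450 amu.

0.1725 amu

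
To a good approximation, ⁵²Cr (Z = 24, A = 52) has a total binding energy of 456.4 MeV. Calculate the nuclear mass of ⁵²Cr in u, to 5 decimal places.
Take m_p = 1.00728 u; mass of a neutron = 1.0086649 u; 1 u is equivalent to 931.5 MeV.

Mass defect = 456.4 MeV / (931.5 MeV/u) = 0.4899624 u
Constituent mass = 24(1.00728) + 28(1.0086649) = 52.4173372 u
Nuclear mass = 52.4173372 − 0.4899624 = 51.9273748 u ≈ 51.92737 u (to 5 decimal places)

51.92737 u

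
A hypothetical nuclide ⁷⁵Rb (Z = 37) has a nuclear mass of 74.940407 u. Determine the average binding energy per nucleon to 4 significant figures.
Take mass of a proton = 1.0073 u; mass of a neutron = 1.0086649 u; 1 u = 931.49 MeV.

Z = 37, so N = A − Z = 75 − 37 = 38.
Total constituent mass: 37 × 1.0073 + 38 × 1.0086649 = 75.5993662 u
Mass defect Δm = 75.5993662 − 74.940407 = 0.6589592 u
E_B = 0.6589592 × 931.49 = 613.814 MeV
Per nucleon: 613.814 / 75 = 8.184 MeV

8.184 MeV/nucleon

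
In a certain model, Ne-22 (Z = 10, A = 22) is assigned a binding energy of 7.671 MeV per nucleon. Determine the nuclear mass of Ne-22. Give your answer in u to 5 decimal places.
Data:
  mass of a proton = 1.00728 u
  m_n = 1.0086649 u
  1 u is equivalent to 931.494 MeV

Total binding energy = 22 × 7.671 = 168.762 MeV
Mass defect = 168.762 MeV / (931.494 MeV/u) = 0.1811735 u
Constituent mass = 10(1.00728) + 12(1.0086649) = 22.1767788 u
Nuclear mass = 22.1767788 − 0.1811735 = 21.9956053 u ≈ 21.99561 u (to 5 decimal places)

21.99561 u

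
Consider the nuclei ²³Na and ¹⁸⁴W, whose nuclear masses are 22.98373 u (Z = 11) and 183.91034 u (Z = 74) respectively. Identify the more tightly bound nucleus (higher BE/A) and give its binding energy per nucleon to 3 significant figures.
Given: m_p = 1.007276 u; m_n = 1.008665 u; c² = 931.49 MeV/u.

²³Na: Σm = 11(1.007276) + 12(1.008665) = 23.184016 u; Δm = 0.200286 u; E_B = 186.56 MeV; E_B/A = 8.111 MeV
¹⁸⁴W: Σm = 74(1.007276) + 110(1.008665) = 185.491574 u; Δm = 1.581234 u; E_B = 1472.9 MeV; E_B/A = 8.0049 MeV
²³Na has the higher binding energy per nucleon, so it is the more tightly bound nucleus.

²³Na; 8.11 MeV/nucleon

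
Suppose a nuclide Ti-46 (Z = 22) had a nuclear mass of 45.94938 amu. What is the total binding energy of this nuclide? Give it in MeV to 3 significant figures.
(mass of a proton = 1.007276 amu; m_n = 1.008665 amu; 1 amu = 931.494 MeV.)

390 MeV

Mass of separated nucleons = 22(1.007276) + 24(1.008665) = 22.160072 + 24.207960 = 46.368032 amu
Δm = 46.368032 − 45.94938 = 0.418652 amu
E_B = 0.418652 × 931.494 = 389.972 MeV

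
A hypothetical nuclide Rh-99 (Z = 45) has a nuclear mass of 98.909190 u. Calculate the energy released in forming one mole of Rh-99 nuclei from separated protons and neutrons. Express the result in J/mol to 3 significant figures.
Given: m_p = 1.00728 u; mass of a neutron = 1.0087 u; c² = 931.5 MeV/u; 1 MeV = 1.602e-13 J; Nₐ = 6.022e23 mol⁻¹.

7.98e+13 J/mol

Σm = 45·m_p + 54·m_n = 45.32760 + 54.4698 = 99.79740 u
The mass defect is 99.79740 − 98.909190 = 0.888210 u.
E_B = 0.888210 × 931.5 = 827.368 MeV
Per nucleus in joules: 827.368 MeV × 1.602e-13 J/MeV = 1.3254e-10 J
Per mole: 1.3254e-10 J × 6.022e23 mol⁻¹ = 7.9816e+13 J/mol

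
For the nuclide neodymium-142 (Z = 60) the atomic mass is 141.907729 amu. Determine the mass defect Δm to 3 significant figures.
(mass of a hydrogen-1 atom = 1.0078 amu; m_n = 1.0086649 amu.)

1.27 amu

With 60 protons and 82 neutrons (A = 142):
Total constituent mass: 60 × 1.0078 + 82 × 1.0086649 = 143.1785218 amu
The mass defect is 143.1785218 − 141.907729 = 1.2707928 amu.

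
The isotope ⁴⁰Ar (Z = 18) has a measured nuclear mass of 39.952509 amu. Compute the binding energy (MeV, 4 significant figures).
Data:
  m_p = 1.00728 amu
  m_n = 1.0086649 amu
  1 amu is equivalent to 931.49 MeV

343.9 MeV

Total constituent mass: 18 × 1.00728 + 22 × 1.0086649 = 40.3216678 amu
Mass defect Δm = 40.3216678 − 39.952509 = 0.3691588 amu
E_B = 0.3691588 × 931.49 = 343.868 MeV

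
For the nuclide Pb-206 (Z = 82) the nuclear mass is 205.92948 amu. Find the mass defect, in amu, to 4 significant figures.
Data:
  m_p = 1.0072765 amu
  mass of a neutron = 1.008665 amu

1.742 amu

Mass of separated nucleons = 82(1.0072765) + 124(1.008665) = 82.5966730 + 125.074460 = 207.6711330 amu
Mass defect Δm = 207.6711330 − 205.92948 = 1.7416530 amu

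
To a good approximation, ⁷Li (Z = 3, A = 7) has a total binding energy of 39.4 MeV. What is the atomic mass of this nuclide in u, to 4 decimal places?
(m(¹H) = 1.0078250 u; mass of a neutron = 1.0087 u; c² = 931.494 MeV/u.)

7.0160 u

Mass defect = 39.4 MeV / (931.494 MeV/u) = 0.042298 u
Constituent mass = 3(1.0078250) + 4(1.0087) = 7.0582750 u
Atomic mass = 7.0582750 − 0.042298 = 7.0159770 u ≈ 7.0160 u (to 4 decimal places)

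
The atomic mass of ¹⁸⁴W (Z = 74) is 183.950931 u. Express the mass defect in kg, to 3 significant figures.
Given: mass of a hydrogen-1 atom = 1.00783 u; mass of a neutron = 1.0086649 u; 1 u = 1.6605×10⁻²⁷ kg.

2.63e-27 kg

Z = 74, so N = A − Z = 184 − 74 = 110.
Σm = 74·m(¹H) + 110·m_n = 74.57942 + 110.9531390 = 185.5325590 u
Mass defect Δm = 185.5325590 − 183.950931 = 1.5816280 u
In SI units: 1.5816280 u × 1.6605×10⁻²⁷ kg/u = 2.6263e-27 kg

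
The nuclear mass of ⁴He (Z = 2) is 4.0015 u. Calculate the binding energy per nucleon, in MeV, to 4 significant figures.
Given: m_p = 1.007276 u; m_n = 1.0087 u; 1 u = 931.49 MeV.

The nucleus contains 2 protons and 4 − 2 = 2 neutrons.
Σm = 2·m_p + 2·m_n = 2.014552 + 2.0174 = 4.031952 u
The mass defect is 4.031952 − 4.0015 = 0.030452 u.
Converting to energy: 0.030452 u × 931.49 MeV/u = 28.3657 MeV
Dividing by A = 4 gives 7.091 MeV per nucleon.

7.091 MeV/nucleon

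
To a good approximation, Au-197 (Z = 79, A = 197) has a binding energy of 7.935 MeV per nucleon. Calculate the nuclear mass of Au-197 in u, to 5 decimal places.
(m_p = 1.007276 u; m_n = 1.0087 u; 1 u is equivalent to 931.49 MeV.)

Total binding energy = 197 × 7.935 = 1563.195 MeV
Mass defect = 1563.195 MeV / (931.49 MeV/u) = 1.6781662 u
Constituent mass = 79(1.007276) + 118(1.0087) = 198.601404 u
Nuclear mass = 198.601404 − 1.6781662 = 196.9232378 u ≈ 196.92324 u (to 5 decimal places)

196.92324 u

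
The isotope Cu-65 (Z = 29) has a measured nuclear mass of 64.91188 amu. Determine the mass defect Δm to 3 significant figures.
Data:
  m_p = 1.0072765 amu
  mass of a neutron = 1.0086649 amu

0.611 amu

The nucleus contains 29 protons and 65 − 29 = 36 neutrons.
Total constituent mass: 29 × 1.0072765 + 36 × 1.0086649 = 65.5229549 amu
Δm = 65.5229549 − 64.91188 = 0.6110749 amu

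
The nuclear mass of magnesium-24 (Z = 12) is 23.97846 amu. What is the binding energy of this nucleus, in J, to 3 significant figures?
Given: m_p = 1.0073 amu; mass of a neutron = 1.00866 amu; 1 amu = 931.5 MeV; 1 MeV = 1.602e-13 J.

With 12 protons and 12 neutrons (A = 24):
Σm = 12·m_p + 12·m_n = 12.0876 + 12.10392 = 24.19152 amu
Mass defect Δm = 24.19152 − 23.97846 = 0.21306 amu
Converting to energy: 0.21306 amu × 931.5 MeV/amu = 198.465 MeV
In joules: 198.465 MeV × 1.602e-13 J/MeV = 3.1794e-11 J

3.18e-11 J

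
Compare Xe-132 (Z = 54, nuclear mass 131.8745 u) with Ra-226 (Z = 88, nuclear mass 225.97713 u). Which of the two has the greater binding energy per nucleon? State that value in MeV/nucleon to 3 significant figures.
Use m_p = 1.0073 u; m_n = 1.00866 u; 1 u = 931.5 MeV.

Xe-132: Σm = 54(1.0073) + 78(1.00866) = 133.06968 u; Δm = 1.19518 u; E_B = 1113.3 MeV; E_B/A = 8.434 MeV
Ra-226: Σm = 88(1.0073) + 138(1.00866) = 227.83748 u; Δm = 1.86035 u; E_B = 1732.9 MeV; E_B/A = 7.668 MeV
Xe-132 has the higher binding energy per nucleon, so it is the more tightly bound nucleus.

Xe-132; 8.43 MeV/nucleon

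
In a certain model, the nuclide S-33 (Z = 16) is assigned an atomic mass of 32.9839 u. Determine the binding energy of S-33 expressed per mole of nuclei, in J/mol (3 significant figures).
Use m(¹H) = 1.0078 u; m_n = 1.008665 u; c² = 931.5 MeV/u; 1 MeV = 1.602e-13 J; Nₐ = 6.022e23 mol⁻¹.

2.59e+13 J/mol

Total constituent mass: 16 × 1.0078 + 17 × 1.008665 = 33.272105 u
Δm = 33.272105 − 32.9839 = 0.288205 u
Binding energy = Δm·c² = 0.288205 × 931.5 MeV/u = 268.463 MeV
Per nucleus in joules: 268.463 MeV × 1.602e-13 J/MeV = 4.3008e-11 J
Per mole: 4.3008e-11 J × 6.022e23 mol⁻¹ = 2.5899e+13 J/mol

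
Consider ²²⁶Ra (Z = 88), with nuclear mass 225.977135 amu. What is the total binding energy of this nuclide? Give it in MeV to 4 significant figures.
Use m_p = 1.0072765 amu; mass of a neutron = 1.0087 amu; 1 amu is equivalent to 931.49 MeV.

With 88 protons and 138 neutrons (A = 226):
Total constituent mass: 88 × 1.0072765 + 138 × 1.0087 = 227.8409320 amu
Mass defect Δm = 227.8409320 − 225.977135 = 1.8637970 amu
E_B = 1.8637970 × 931.49 = 1736.11 MeV

1736 MeV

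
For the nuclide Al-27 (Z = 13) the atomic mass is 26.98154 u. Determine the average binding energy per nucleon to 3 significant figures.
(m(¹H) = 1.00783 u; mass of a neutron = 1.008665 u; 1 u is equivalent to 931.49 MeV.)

8.33 MeV/nucleon

The nucleus contains 13 protons and 27 − 13 = 14 neutrons.
Mass of separated nucleons = 13(1.00783) + 14(1.008665) = 13.10179 + 14.121310 = 27.223100 u
The mass defect is 27.223100 − 26.98154 = 0.241560 u.
Converting to energy: 0.241560 u × 931.49 MeV/u = 225.011 MeV
Per nucleon: 225.011 / 27 = 8.334 MeV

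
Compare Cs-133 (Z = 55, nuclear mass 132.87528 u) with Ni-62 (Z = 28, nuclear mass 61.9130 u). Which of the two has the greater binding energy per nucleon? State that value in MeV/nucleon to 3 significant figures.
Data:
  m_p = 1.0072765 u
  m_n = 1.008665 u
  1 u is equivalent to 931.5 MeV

Ni-62; 8.79 MeV/nucleon

Cs-133: Σm = 55(1.0072765) + 78(1.008665) = 134.0760775 u; Δm = 1.2007975 u; E_B = 1118.5 MeV; E_B/A = 8.410 MeV
Ni-62: Σm = 28(1.0072765) + 34(1.008665) = 62.4983520 u; Δm = 0.5853520 u; E_B = 545.255 MeV; E_B/A = 8.794 MeV
Ni-62 has the higher binding energy per nucleon, so it is the more tightly bound nucleus.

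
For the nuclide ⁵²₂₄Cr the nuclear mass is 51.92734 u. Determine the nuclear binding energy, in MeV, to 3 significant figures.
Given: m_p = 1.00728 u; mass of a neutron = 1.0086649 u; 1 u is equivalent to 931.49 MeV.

Z = 24, so N = A − Z = 52 − 24 = 28.
Total constituent mass: 24 × 1.00728 + 28 × 1.0086649 = 52.4173372 u
The mass defect is 52.4173372 − 51.92734 = 0.4899972 u.
Binding energy = Δm·c² = 0.4899972 × 931.49 MeV/u = 456.427 MeV

456 MeV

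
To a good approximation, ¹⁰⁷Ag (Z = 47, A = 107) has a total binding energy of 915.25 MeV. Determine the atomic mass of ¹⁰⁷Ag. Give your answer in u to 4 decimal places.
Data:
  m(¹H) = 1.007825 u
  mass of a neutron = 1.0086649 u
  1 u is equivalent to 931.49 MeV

106.9051 u

Mass defect = 915.25 MeV / (931.49 MeV/u) = 0.982566 u
Constituent mass = 47(1.007825) + 60(1.0086649) = 107.8876690 u
Atomic mass = 107.8876690 − 0.982566 = 106.9051030 u ≈ 106.9051 u (to 4 decimal places)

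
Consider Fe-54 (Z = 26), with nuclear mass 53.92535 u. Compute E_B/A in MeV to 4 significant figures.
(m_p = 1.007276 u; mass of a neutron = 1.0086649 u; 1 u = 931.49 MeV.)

The nucleus contains 26 protons and 54 − 26 = 28 neutrons.
Σm = 26·m_p + 28·m_n = 26.189176 + 28.2426172 = 54.4317932 u
Mass defect Δm = 54.4317932 − 53.92535 = 0.5064432 u
Converting to energy: 0.5064432 u × 931.49 MeV/u = 471.747 MeV
Per nucleon: 471.747 / 54 = 8.736 MeV

8.736 MeV/nucleon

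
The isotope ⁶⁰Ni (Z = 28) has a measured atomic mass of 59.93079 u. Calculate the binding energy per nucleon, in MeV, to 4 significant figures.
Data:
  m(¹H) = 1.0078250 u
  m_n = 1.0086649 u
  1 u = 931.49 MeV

Total constituent mass: 28 × 1.0078250 + 32 × 1.0086649 = 60.4963768 u
Mass defect Δm = 60.4963768 − 59.93079 = 0.5655868 u
Binding energy = Δm·c² = 0.5655868 × 931.49 MeV/u = 526.838 MeV
BE/A = 526.838 MeV / 60 = 8.781 MeV/nucleon

8.781 MeV/nucleon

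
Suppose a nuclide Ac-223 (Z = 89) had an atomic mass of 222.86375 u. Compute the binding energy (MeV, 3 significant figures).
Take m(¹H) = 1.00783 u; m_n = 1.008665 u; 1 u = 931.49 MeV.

Mass of separated nucleons = 89(1.00783) + 134(1.008665) = 89.69687 + 135.161110 = 224.857980 u
Mass defect Δm = 224.857980 − 222.86375 = 1.994230 u
E_B = 1.994230 × 931.49 = 1857.61 MeV

1860 MeV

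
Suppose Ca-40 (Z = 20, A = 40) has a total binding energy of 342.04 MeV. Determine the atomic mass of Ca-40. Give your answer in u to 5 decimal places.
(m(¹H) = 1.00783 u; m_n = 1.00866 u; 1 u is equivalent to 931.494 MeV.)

39.96260 u

Mass defect = 342.04 MeV / (931.494 MeV/u) = 0.3671951 u
Constituent mass = 20(1.00783) + 20(1.00866) = 40.32980 u
Atomic mass = 40.32980 − 0.3671951 = 39.9626049 u ≈ 39.96260 u (to 5 decimal places)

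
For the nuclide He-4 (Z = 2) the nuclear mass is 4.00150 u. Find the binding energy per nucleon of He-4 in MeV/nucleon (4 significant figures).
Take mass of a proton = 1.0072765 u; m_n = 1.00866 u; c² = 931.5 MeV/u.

The nucleus contains 2 protons and 4 − 2 = 2 neutrons.
Total constituent mass: 2 × 1.0072765 + 2 × 1.00866 = 4.0318730 u
The mass defect is 4.0318730 − 4.00150 = 0.0303730 u.
E_B = 0.0303730 × 931.5 = 28.2924 MeV
Dividing by A = 4 gives 7.073 MeV per nucleon.

7.073 MeV/nucleon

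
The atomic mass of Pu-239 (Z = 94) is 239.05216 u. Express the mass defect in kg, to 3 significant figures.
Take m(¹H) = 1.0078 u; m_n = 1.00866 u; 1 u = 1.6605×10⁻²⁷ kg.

Z = 94, so N = A − Z = 239 − 94 = 145.
Σm = 94·m(¹H) + 145·m_n = 94.7332 + 146.25570 = 240.98890 u
Δm = 240.98890 − 239.05216 = 1.93674 u
In SI units: 1.93674 u × 1.6605×10⁻²⁷ kg/u = 3.2160e-27 kg

3.22e-27 kg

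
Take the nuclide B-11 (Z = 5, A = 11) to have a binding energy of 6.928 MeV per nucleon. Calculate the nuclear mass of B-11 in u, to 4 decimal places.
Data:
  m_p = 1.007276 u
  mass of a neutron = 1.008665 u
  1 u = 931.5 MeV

Total binding energy = 11 × 6.928 = 76.208 MeV
Mass defect = 76.208 MeV / (931.5 MeV/u) = 0.081812 u
Constituent mass = 5(1.007276) + 6(1.008665) = 11.088370 u
Nuclear mass = 11.088370 − 0.081812 = 11.006558 u ≈ 11.0066 u (to 4 decimal places)

11.0066 u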